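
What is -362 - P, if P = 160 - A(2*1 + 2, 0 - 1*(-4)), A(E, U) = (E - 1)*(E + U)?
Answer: -498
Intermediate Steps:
A(E, U) = (-1 + E)*(E + U)
P = 136 (P = 160 - ((2*1 + 2)² - (2*1 + 2) - (0 - 1*(-4)) + (2*1 + 2)*(0 - 1*(-4))) = 160 - ((2 + 2)² - (2 + 2) - (0 + 4) + (2 + 2)*(0 + 4)) = 160 - (4² - 1*4 - 1*4 + 4*4) = 160 - (16 - 4 - 4 + 16) = 160 - 1*24 = 160 - 24 = 136)
-362 - P = -362 - 1*136 = -362 - 136 = -498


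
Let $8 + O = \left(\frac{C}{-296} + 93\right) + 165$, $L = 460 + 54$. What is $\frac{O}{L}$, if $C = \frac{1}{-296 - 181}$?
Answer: $\frac{35298001}{72572688} \approx 0.48638$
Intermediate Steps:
$L = 514$
$C = - \frac{1}{477}$ ($C = \frac{1}{-477} = - \frac{1}{477} \approx -0.0020964$)
$O = \frac{35298001}{141192}$ ($O = -8 + \left(\left(- \frac{1}{477 \left(-296\right)} + 93\right) + 165\right) = -8 + \left(\left(\left(- \frac{1}{477}\right) \left(- \frac{1}{296}\right) + 93\right) + 165\right) = -8 + \left(\left(\frac{1}{141192} + 93\right) + 165\right) = -8 + \left(\frac{13130857}{141192} + 165\right) = -8 + \frac{36427537}{141192} = \frac{35298001}{141192} \approx 250.0$)
$\frac{O}{L} = \frac{35298001}{141192 \cdot 514} = \frac{35298001}{141192} \cdot \frac{1}{514} = \frac{35298001}{72572688}$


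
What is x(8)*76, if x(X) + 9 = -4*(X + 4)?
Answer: -4332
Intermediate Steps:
x(X) = -25 - 4*X (x(X) = -9 - 4*(X + 4) = -9 - 4*(4 + X) = -9 + (-16 - 4*X) = -25 - 4*X)
x(8)*76 = (-25 - 4*8)*76 = (-25 - 32)*76 = -57*76 = -4332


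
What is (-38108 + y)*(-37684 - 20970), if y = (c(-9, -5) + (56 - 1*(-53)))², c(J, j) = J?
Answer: 1648646632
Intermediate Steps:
y = 10000 (y = (-9 + (56 - 1*(-53)))² = (-9 + (56 + 53))² = (-9 + 109)² = 100² = 10000)
(-38108 + y)*(-37684 - 20970) = (-38108 + 10000)*(-37684 - 20970) = -28108*(-58654) = 1648646632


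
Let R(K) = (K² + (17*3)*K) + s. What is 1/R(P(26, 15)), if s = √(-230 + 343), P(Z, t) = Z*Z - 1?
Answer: 490050/240149002387 - √113/240149002387 ≈ 2.0406e-6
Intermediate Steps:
P(Z, t) = -1 + Z² (P(Z, t) = Z² - 1 = -1 + Z²)
s = √113 ≈ 10.630
R(K) = √113 + K² + 51*K (R(K) = (K² + (17*3)*K) + √113 = (K² + 51*K) + √113 = √113 + K² + 51*K)
1/R(P(26, 15)) = 1/(√113 + (-1 + 26²)² + 51*(-1 + 26²)) = 1/(√113 + (-1 + 676)² + 51*(-1 + 676)) = 1/(√113 + 675² + 51*675) = 1/(√113 + 455625 + 34425) = 1/(490050 + √113)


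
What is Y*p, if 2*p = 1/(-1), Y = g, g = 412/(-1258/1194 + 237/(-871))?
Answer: 53558661/344674 ≈ 155.39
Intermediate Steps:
g = -53558661/172337 (g = 412/(-1258*1/1194 + 237*(-1/871)) = 412/(-629/597 - 237/871) = 412/(-689348/519987) = 412*(-519987/689348) = -53558661/172337 ≈ -310.78)
Y = -53558661/172337 ≈ -310.78
p = -1/2 (p = (1/2)/(-1) = (1/2)*(-1) = -1/2 ≈ -0.50000)
Y*p = -53558661/172337*(-1/2) = 53558661/344674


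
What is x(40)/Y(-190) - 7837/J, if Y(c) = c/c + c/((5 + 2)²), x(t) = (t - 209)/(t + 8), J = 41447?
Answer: 290181791/280513296 ≈ 1.0345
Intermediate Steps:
x(t) = (-209 + t)/(8 + t)
Y(c) = 1 + c/49 (Y(c) = 1 + c/(7²) = 1 + c/49)
x(40)/Y(-190) - 7837/J = ((-209 + 40)/(8 + 40))/(1 + (1/49)*(-190)) - 7837/41447 = (-169/48)/(1 - 190/49) - 7837*1/41447 = ((1/48)*(-169))/(-141/49) - 7837/41447 = -169/48*(-49/141) - 7837/41447 = 8281/6768 - 7837/41447 = 290181791/280513296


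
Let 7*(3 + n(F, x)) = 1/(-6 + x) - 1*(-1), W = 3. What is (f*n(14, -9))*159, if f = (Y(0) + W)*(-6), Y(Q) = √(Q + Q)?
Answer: 41022/5 ≈ 8204.4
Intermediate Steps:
Y(Q) = √2*√Q (Y(Q) = √(2*Q) = √2*√Q)
f = -18 (f = (√2*√0 + 3)*(-6) = (√2*0 + 3)*(-6) = (0 + 3)*(-6) = 3*(-6) = -18)
n(F, x) = -20/7 + 1/(7*(-6 + x)) (n(F, x) = -3 + (1/(-6 + x) - 1*(-1))/7 = -3 + (1/(-6 + x) + 1)/7 = -3 + (1 + 1/(-6 + x))/7 = -3 + (⅐ + 1/(7*(-6 + x))) = -20/7 + 1/(7*(-6 + x)))
(f*n(14, -9))*159 = -18*(121 - 20*(-9))/(7*(-6 - 9))*159 = -18*(121 + 180)/(7*(-15))*159 = -18*(-1)*301/(7*15)*159 = -18*(-43/15)*159 = (258/5)*159 = 41022/5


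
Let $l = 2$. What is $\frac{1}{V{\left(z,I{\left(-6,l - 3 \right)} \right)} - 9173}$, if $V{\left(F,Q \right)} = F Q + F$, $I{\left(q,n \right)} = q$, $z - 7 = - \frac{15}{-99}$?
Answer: $- \frac{33}{303889} \approx -0.00010859$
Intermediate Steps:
$z = \frac{236}{33}$ ($z = 7 - \frac{15}{-99} = 7 - - \frac{5}{33} = 7 + \frac{5}{33} = \frac{236}{33} \approx 7.1515$)
$V{\left(F,Q \right)} = F + F Q$
$\frac{1}{V{\left(z,I{\left(-6,l - 3 \right)} \right)} - 9173} = \frac{1}{\frac{236 \left(1 - 6\right)}{33} - 9173} = \frac{1}{\frac{236}{33} \left(-5\right) - 9173} = \frac{1}{- \frac{1180}{33} - 9173} = \frac{1}{- \frac{303889}{33}} = - \frac{33}{303889}$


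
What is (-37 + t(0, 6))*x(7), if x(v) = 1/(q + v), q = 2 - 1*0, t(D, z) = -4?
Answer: -41/9 ≈ -4.5556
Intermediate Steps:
q = 2 (q = 2 + 0 = 2)
x(v) = 1/(2 + v)
(-37 + t(0, 6))*x(7) = (-37 - 4)/(2 + 7) = -41/9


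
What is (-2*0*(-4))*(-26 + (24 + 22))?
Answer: 0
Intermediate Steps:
(-2*0*(-4))*(-26 + (24 + 22)) = (0*(-4))*(-26 + 46) = 0*20 = 0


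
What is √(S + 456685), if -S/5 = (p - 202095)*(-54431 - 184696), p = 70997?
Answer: I*√156744900545 ≈ 3.9591e+5*I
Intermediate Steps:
S = -156745357230 (S = -5*(70997 - 202095)*(-54431 - 184696) = -(-655490)*(-239127) = -5*31349071446 = -156745357230)
√(S + 456685) = √(-156745357230 + 456685) = √(-156744900545) = I*√156744900545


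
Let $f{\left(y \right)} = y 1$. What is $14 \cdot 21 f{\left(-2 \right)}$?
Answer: $-588$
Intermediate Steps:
$f{\left(y \right)} = y$
$14 \cdot 21 f{\left(-2 \right)} = 14 \cdot 21 \left(-2\right) = 294 \left(-2\right) = -588$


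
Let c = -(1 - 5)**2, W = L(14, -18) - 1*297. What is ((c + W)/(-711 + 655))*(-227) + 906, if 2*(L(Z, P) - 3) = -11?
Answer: -41765/112 ≈ -372.90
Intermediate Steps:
L(Z, P) = -5/2 (L(Z, P) = 3 + (1/2)*(-11) = 3 - 11/2 = -5/2)
W = -599/2 (W = -5/2 - 1*297 = -5/2 - 297 = -599/2 ≈ -299.50)
c = -16 (c = -1*(-4)**2 = -1*16 = -16)
((c + W)/(-711 + 655))*(-227) + 906 = ((-16 - 599/2)/(-711 + 655))*(-227) + 906 = -631/2/(-56)*(-227) + 906 = -631/2*(-1/56)*(-227) + 906 = (631/112)*(-227) + 906 = -143237/112 + 906 = -41765/112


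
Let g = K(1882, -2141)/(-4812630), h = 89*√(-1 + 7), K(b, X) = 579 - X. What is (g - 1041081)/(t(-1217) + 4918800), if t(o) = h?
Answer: -410747481018385000/1940660433307035777 + 44592005136175*√6/11643962599842214662 ≈ -0.21164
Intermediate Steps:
h = 89*√6 ≈ 218.00
t(o) = 89*√6
g = -272/481263 (g = (579 - 1*(-2141))/(-4812630) = (579 + 2141)*(-1/4812630) = 2720*(-1/4812630) = -272/481263 ≈ -0.00056518)
(g - 1041081)/(t(-1217) + 4918800) = (-272/481263 - 1041081)/(89*√6 + 4918800) = -501033765575/(481263*(4918800 + 89*√6))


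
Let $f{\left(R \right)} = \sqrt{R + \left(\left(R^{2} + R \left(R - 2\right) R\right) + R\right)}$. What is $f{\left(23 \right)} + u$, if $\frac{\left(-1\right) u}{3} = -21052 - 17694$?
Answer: $116238 + 2 \sqrt{2921} \approx 1.1635 \cdot 10^{5}$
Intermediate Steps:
$u = 116238$ ($u = - 3 \left(-21052 - 17694\right) = \left(-3\right) \left(-38746\right) = 116238$)
$f{\left(R \right)} = \sqrt{R^{2} + 2 R + R^{2} \left(-2 + R\right)}$ ($f{\left(R \right)} = \sqrt{R + \left(\left(R^{2} + R \left(-2 + R\right) R\right) + R\right)} = \sqrt{R + \left(\left(R^{2} + R^{2} \left(-2 + R\right)\right) + R\right)} = \sqrt{R + \left(R + R^{2} + R^{2} \left(-2 + R\right)\right)} = \sqrt{R^{2} + 2 R + R^{2} \left(-2 + R\right)}$)
$f{\left(23 \right)} + u = \sqrt{23 \left(2 + 23^{2} - 23\right)} + 116238 = \sqrt{23 \left(2 + 529 - 23\right)} + 116238 = \sqrt{23 \cdot 508} + 116238 = \sqrt{11684} + 116238 = 2 \sqrt{2921} + 116238 = 116238 + 2 \sqrt{2921}$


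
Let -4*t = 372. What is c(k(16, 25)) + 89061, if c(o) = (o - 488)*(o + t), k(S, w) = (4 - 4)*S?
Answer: 134445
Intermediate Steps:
k(S, w) = 0 (k(S, w) = 0*S = 0)
t = -93 (t = -¼*372 = -93)
c(o) = (-488 + o)*(-93 + o) (c(o) = (o - 488)*(o - 93) = (-488 + o)*(-93 + o))
c(k(16, 25)) + 89061 = (45384 + 0² - 581*0) + 89061 = (45384 + 0 + 0) + 89061 = 45384 + 89061 = 134445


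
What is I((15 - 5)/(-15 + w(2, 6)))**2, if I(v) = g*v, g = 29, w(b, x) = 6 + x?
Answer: 84100/9 ≈ 9344.4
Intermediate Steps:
I(v) = 29*v
I((15 - 5)/(-15 + w(2, 6)))**2 = (29*((15 - 5)/(-15 + (6 + 6))))**2 = (29*(10/(-15 + 12)))**2 = (29*(10/(-3)))**2 = (29*(10*(-1/3)))**2 = (29*(-10/3))**2 = (-290/3)**2 = 84100/9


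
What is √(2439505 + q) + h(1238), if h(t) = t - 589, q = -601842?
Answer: 649 + √1837663 ≈ 2004.6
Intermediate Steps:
h(t) = -589 + t
√(2439505 + q) + h(1238) = √(2439505 - 601842) + (-589 + 1238) = √1837663 + 649 = 649 + √1837663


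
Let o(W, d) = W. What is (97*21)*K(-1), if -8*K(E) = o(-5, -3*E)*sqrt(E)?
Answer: 10185*I/8 ≈ 1273.1*I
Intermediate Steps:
K(E) = 5*sqrt(E)/8 (K(E) = -(-5)*sqrt(E)/8 = 5*sqrt(E)/8)
(97*21)*K(-1) = (97*21)*(5*sqrt(-1)/8) = 2037*(5*I/8) = 10185*I/8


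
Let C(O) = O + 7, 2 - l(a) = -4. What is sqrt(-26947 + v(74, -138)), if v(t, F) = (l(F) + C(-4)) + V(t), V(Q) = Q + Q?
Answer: I*sqrt(26790) ≈ 163.68*I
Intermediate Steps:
V(Q) = 2*Q
l(a) = 6 (l(a) = 2 - 1*(-4) = 2 + 4 = 6)
C(O) = 7 + O
v(t, F) = 9 + 2*t (v(t, F) = (6 + (7 - 4)) + 2*t = (6 + 3) + 2*t = 9 + 2*t)
sqrt(-26947 + v(74, -138)) = sqrt(-26947 + (9 + 2*74)) = sqrt(-26947 + (9 + 148)) = sqrt(-26947 + 157) = sqrt(-26790) = I*sqrt(26790)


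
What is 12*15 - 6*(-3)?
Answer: 198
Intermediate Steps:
12*15 - 6*(-3) = 180 + 18 = 198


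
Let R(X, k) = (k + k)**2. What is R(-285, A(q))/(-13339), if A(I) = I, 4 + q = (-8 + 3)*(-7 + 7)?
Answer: -64/13339 ≈ -0.0047980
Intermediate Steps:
q = -4 (q = -4 + (-8 + 3)*(-7 + 7) = -4 - 5*0 = -4 + 0 = -4)
R(X, k) = 4*k**2 (R(X, k) = (2*k)**2 = 4*k**2)
R(-285, A(q))/(-13339) = (4*(-4)**2)/(-13339) = (4*16)*(-1/13339) = 64*(-1/13339) = -64/13339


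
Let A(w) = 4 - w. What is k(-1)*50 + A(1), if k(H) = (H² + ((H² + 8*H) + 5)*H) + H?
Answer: 103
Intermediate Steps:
k(H) = H + H² + H*(5 + H² + 8*H) (k(H) = (H² + (5 + H² + 8*H)*H) + H = (H² + H*(5 + H² + 8*H)) + H = H + H² + H*(5 + H² + 8*H))
k(-1)*50 + A(1) = -(6 + (-1)² + 9*(-1))*50 + (4 - 1*1) = -(6 + 1 - 9)*50 + (4 - 1) = -1*(-2)*50 + 3 = 2*50 + 3 = 100 + 3 = 103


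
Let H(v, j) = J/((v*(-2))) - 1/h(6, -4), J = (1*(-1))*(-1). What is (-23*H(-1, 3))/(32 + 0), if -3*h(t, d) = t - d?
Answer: -23/40 ≈ -0.57500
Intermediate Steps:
h(t, d) = -t/3 + d/3 (h(t, d) = -(t - d)/3 = -t/3 + d/3)
J = 1 (J = -1*(-1) = 1)
H(v, j) = 3/10 - 1/(2*v) (H(v, j) = 1/(v*(-2)) - 1/(-⅓*6 + (⅓)*(-4)) = 1/(-2*v) - 1/(-2 - 4/3) = 1*(-1/(2*v)) - 1/(-10/3) = -1/(2*v) - 1*(-3/10) = -1/(2*v) + 3/10 = 3/10 - 1/(2*v))
(-23*H(-1, 3))/(32 + 0) = (-23*(-5 + 3*(-1))/(10*(-1)))/(32 + 0) = -23*(-1)*(-5 - 3)/10/32 = -23*(-1)*(-8)/10*(1/32) = -23*⅘*(1/32) = -92/5*1/32 = -23/40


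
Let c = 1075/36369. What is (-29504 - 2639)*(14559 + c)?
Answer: -17019633192478/36369 ≈ -4.6797e+8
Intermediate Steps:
c = 1075/36369 (c = 1075*(1/36369) = 1075/36369 ≈ 0.029558)
(-29504 - 2639)*(14559 + c) = (-29504 - 2639)*(14559 + 1075/36369) = -32143*529497346/36369 = -17019633192478/36369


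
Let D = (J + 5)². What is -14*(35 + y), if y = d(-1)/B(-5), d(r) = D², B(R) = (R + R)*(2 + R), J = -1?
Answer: -9142/15 ≈ -609.47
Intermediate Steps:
D = 16 (D = (-1 + 5)² = 4² = 16)
B(R) = 2*R*(2 + R) (B(R) = (2*R)*(2 + R) = 2*R*(2 + R))
d(r) = 256 (d(r) = 16² = 256)
y = 128/15 (y = 256/((2*(-5)*(2 - 5))) = 256/((2*(-5)*(-3))) = 256/30 = 256*(1/30) = 128/15 ≈ 8.5333)
-14*(35 + y) = -14*(35 + 128/15) = -14*653/15 = -9142/15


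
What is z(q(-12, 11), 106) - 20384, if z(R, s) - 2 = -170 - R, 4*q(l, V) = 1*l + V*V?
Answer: -82317/4 ≈ -20579.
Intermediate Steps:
q(l, V) = l/4 + V**2/4 (q(l, V) = (1*l + V*V)/4 = (l + V**2)/4 = l/4 + V**2/4)
z(R, s) = -168 - R (z(R, s) = 2 + (-170 - R) = -168 - R)
z(q(-12, 11), 106) - 20384 = (-168 - ((1/4)*(-12) + (1/4)*11**2)) - 20384 = (-168 - (-3 + (1/4)*121)) - 20384 = (-168 - (-3 + 121/4)) - 20384 = (-168 - 1*109/4) - 20384 = (-168 - 109/4) - 20384 = -781/4 - 20384 = -82317/4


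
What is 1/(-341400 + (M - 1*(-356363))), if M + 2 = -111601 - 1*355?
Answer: -1/96995 ≈ -1.0310e-5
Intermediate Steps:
M = -111958 (M = -2 + (-111601 - 1*355) = -2 + (-111601 - 355) = -2 - 111956 = -111958)
1/(-341400 + (M - 1*(-356363))) = 1/(-341400 + (-111958 - 1*(-356363))) = 1/(-341400 + (-111958 + 356363)) = 1/(-341400 + 244405) = 1/(-96995) = -1/96995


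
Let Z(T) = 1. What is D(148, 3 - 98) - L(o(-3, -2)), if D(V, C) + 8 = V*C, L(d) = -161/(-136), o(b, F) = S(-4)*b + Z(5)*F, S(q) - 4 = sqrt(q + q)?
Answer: -1913409/136 ≈ -14069.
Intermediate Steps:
S(q) = 4 + sqrt(2)*sqrt(q) (S(q) = 4 + sqrt(q + q) = 4 + sqrt(2*q) = 4 + sqrt(2)*sqrt(q))
o(b, F) = F + b*(4 + 2*I*sqrt(2)) (o(b, F) = (4 + sqrt(2)*sqrt(-4))*b + 1*F = (4 + sqrt(2)*(2*I))*b + F = (4 + 2*I*sqrt(2))*b + F = b*(4 + 2*I*sqrt(2)) + F = F + b*(4 + 2*I*sqrt(2)))
L(d) = 161/136 (L(d) = -161*(-1/136) = 161/136)
D(V, C) = -8 + C*V (D(V, C) = -8 + V*C = -8 + C*V)
D(148, 3 - 98) - L(o(-3, -2)) = (-8 + (3 - 98)*148) - 1*161/136 = (-8 - 95*148) - 161/136 = (-8 - 14060) - 161/136 = -14068 - 161/136 = -1913409/136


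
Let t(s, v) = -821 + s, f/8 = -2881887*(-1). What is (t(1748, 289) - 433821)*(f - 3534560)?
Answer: -8450322911184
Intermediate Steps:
f = 23055096 (f = 8*(-2881887*(-1)) = 8*2881887 = 23055096)
(t(1748, 289) - 433821)*(f - 3534560) = ((-821 + 1748) - 433821)*(23055096 - 3534560) = (927 - 433821)*19520536 = -432894*19520536 = -8450322911184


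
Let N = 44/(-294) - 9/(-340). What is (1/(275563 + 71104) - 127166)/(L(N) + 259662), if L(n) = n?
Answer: -2203331100935580/4499009868340201 ≈ -0.48974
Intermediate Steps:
N = -6157/49980 (N = 44*(-1/294) - 9*(-1/340) = -22/147 + 9/340 = -6157/49980 ≈ -0.12319)
(1/(275563 + 71104) - 127166)/(L(N) + 259662) = (1/(275563 + 71104) - 127166)/(-6157/49980 + 259662) = (1/346667 - 127166)/(12977900603/49980) = (1/346667 - 127166)*(49980/12977900603) = -44084255721/346667*49980/12977900603 = -2203331100935580/4499009868340201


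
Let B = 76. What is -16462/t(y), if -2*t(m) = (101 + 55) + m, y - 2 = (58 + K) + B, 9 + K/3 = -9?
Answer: 16462/119 ≈ 138.34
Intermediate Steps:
K = -54 (K = -27 + 3*(-9) = -27 - 27 = -54)
y = 82 (y = 2 + ((58 - 54) + 76) = 2 + (4 + 76) = 2 + 80 = 82)
t(m) = -78 - m/2 (t(m) = -((101 + 55) + m)/2 = -(156 + m)/2 = -78 - m/2)
-16462/t(y) = -16462/(-78 - ½*82) = -16462/(-78 - 41) = -16462/(-119) = -16462*(-1/119) = 16462/119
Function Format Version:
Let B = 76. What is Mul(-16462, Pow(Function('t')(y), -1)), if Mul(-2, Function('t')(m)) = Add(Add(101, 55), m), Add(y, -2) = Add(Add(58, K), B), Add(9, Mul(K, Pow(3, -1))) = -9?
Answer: Rational(16462, 119) ≈ 138.34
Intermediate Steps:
K = -54 (K = Add(-27, Mul(3, -9)) = Add(-27, -27) = -54)
y = 82 (y = Add(2, Add(Add(58, -54), 76)) = Add(2, Add(4, 76)) = Add(2, 80) = 82)
Function('t')(m) = Add(-78, Mul(Rational(-1, 2), m)) (Function('t')(m) = Mul(Rational(-1, 2), Add(Add(101, 55), m)) = Mul(Rational(-1, 2), Add(156, m)) = Add(-78, Mul(Rational(-1, 2), m)))
Mul(-16462, Pow(Function('t')(y), -1)) = Mul(-16462, Pow(Add(-78, Mul(Rational(-1, 2), 82)), -1)) = Mul(-16462, Pow(Add(-78, -41), -1)) = Mul(-16462, Pow(-119, -1)) = Mul(-16462, Rational(-1, 119)) = Rational(16462, 119)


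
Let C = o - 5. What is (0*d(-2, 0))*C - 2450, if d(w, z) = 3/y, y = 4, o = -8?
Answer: -2450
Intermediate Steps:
C = -13 (C = -8 - 5 = -13)
d(w, z) = ¾ (d(w, z) = 3/4 = 3*(¼) = ¾)
(0*d(-2, 0))*C - 2450 = (0*(¾))*(-13) - 2450 = 0*(-13) - 2450 = 0 - 2450 = -2450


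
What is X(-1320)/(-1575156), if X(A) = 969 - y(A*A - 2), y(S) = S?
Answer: 1741429/1575156 ≈ 1.1056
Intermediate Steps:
X(A) = 971 - A² (X(A) = 969 - (A*A - 2) = 969 - (A² - 2) = 969 - (-2 + A²) = 969 + (2 - A²) = 971 - A²)
X(-1320)/(-1575156) = (971 - 1*(-1320)²)/(-1575156) = (971 - 1*1742400)*(-1/1575156) = (971 - 1742400)*(-1/1575156) = -1741429*(-1/1575156) = 1741429/1575156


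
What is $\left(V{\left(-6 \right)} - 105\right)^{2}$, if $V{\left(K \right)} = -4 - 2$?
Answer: $12321$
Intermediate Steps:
$V{\left(K \right)} = -6$
$\left(V{\left(-6 \right)} - 105\right)^{2} = \left(-6 - 105\right)^{2} = \left(-111\right)^{2} = 12321$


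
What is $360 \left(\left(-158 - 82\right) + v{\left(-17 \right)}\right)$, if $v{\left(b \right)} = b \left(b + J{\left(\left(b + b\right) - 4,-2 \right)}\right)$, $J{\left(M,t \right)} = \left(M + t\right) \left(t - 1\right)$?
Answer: $-716760$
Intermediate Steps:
$J{\left(M,t \right)} = \left(-1 + t\right) \left(M + t\right)$ ($J{\left(M,t \right)} = \left(M + t\right) \left(-1 + t\right) = \left(-1 + t\right) \left(M + t\right)$)
$v{\left(b \right)} = b \left(18 - 5 b\right)$ ($v{\left(b \right)} = b \left(b + \left(\left(-2\right)^{2} - \left(\left(b + b\right) - 4\right) - -2 + \left(\left(b + b\right) - 4\right) \left(-2\right)\right)\right) = b \left(b + \left(4 - \left(2 b - 4\right) + 2 + \left(2 b - 4\right) \left(-2\right)\right)\right) = b \left(b + \left(4 - \left(-4 + 2 b\right) + 2 + \left(-4 + 2 b\right) \left(-2\right)\right)\right) = b \left(b + \left(4 - \left(-4 + 2 b\right) + 2 - \left(-8 + 4 b\right)\right)\right) = b \left(b - \left(-18 + 6 b\right)\right) = b \left(18 - 5 b\right)$)
$360 \left(\left(-158 - 82\right) + v{\left(-17 \right)}\right) = 360 \left(\left(-158 - 82\right) - 17 \left(18 - -85\right)\right) = 360 \left(-240 - 17 \left(18 + 85\right)\right) = 360 \left(-240 - 1751\right) = 360 \left(-1991\right) = -716760$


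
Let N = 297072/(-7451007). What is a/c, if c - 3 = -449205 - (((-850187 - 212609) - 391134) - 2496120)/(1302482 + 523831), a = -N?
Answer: -11303051157/127346946111872734 ≈ -8.8758e-8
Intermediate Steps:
N = -99024/2483669 (N = 297072*(-1/7451007) = -99024/2483669 ≈ -0.039870)
a = 99024/2483669 (a = -1*(-99024/2483669) = 99024/2483669 ≈ 0.039870)
c = -820379502176/1826313 (c = 3 + (-449205 - (((-850187 - 212609) - 391134) - 2496120)/(1302482 + 523831)) = 3 + (-449205 - ((-1062796 - 391134) - 2496120)/1826313) = 3 + (-449205 - (-1453930 - 2496120)/1826313) = 3 + (-449205 - (-3950050)/1826313) = 3 + (-449205 - 1*(-3950050/1826313)) = 3 + (-449205 + 3950050/1826313) = 3 - 820384981115/1826313 = -820379502176/1826313 ≈ -4.4920e+5)
a/c = 99024/(2483669*(-820379502176/1826313)) = (99024/2483669)*(-1826313/820379502176) = -11303051157/127346946111872734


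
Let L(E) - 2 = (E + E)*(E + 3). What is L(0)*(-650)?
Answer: -1300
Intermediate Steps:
L(E) = 2 + 2*E*(3 + E) (L(E) = 2 + (E + E)*(E + 3) = 2 + (2*E)*(3 + E) = 2 + 2*E*(3 + E))
L(0)*(-650) = (2 + 2*0² + 6*0)*(-650) = (2 + 2*0 + 0)*(-650) = (2 + 0 + 0)*(-650) = 2*(-650) = -1300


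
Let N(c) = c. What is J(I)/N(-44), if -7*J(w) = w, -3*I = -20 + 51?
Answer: -31/924 ≈ -0.033550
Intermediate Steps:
I = -31/3 (I = -(-20 + 51)/3 = -⅓*31 = -31/3 ≈ -10.333)
J(w) = -w/7
J(I)/N(-44) = -⅐*(-31/3)/(-44) = (31/21)*(-1/44) = -31/924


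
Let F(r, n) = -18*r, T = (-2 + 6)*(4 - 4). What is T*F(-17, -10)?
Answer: 0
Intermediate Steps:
T = 0 (T = 4*0 = 0)
T*F(-17, -10) = 0*(-18*(-17)) = 0*306 = 0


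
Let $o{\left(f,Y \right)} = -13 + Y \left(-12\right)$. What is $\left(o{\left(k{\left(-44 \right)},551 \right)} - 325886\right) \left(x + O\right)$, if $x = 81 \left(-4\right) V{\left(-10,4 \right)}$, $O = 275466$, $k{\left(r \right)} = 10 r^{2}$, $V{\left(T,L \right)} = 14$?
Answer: $-90087205230$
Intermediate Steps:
$x = -4536$ ($x = 81 \left(-4\right) 14 = \left(-324\right) 14 = -4536$)
$o{\left(f,Y \right)} = -13 - 12 Y$
$\left(o{\left(k{\left(-44 \right)},551 \right)} - 325886\right) \left(x + O\right) = \left(\left(-13 - 6612\right) - 325886\right) \left(-4536 + 275466\right) = \left(\left(-13 - 6612\right) - 325886\right) 270930 = \left(-6625 - 325886\right) 270930 = \left(-332511\right) 270930 = -90087205230$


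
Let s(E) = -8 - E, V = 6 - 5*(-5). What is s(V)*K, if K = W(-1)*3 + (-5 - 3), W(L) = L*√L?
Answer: 312 + 117*I ≈ 312.0 + 117.0*I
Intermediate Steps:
V = 31 (V = 6 + 25 = 31)
W(L) = L^(3/2)
K = -8 - 3*I (K = (-1)^(3/2)*3 + (-5 - 3) = -I*3 - 8 = -3*I - 8 = -8 - 3*I ≈ -8.0 - 3.0*I)
s(V)*K = (-8 - 1*31)*(-8 - 3*I) = (-8 - 31)*(-8 - 3*I) = -39*(-8 - 3*I) = 312 + 117*I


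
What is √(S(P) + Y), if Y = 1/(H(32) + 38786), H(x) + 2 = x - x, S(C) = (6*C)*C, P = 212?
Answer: √6337941037662/4848 ≈ 519.29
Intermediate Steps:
S(C) = 6*C²
H(x) = -2 (H(x) = -2 + (x - x) = -2 + 0 = -2)
Y = 1/38784 (Y = 1/(-2 + 38786) = 1/38784 ≈ 2.5784e-5)
√(S(P) + Y) = √(6*212² + 1/38784) = √(6*44944 + 1/38784) = √(269664 + 1/38784) = √(10458648577/38784) = √6337941037662/4848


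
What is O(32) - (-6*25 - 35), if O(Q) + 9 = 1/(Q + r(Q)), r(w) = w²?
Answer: 185857/1056 ≈ 176.00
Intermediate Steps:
O(Q) = -9 + 1/(Q + Q²)
O(32) - (-6*25 - 35) = (1 - 9*32 - 9*32²)/(32*(1 + 32)) - (-6*25 - 35) = (1/32)*(1 - 288 - 9*1024)/33 - (-150 - 35) = (1/32)*(1/33)*(1 - 288 - 9216) - 1*(-185) = (1/32)*(1/33)*(-9503) + 185 = -9503/1056 + 185 = 185857/1056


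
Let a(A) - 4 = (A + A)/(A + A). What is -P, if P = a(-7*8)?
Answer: -5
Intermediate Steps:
a(A) = 5 (a(A) = 4 + (A + A)/(A + A) = 4 + (2*A)/((2*A)) = 4 + (2*A)*(1/(2*A)) = 4 + 1 = 5)
P = 5
-P = -1*5 = -5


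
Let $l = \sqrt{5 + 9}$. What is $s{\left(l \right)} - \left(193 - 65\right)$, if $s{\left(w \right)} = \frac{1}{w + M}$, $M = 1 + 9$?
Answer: $- \frac{5499}{43} - \frac{\sqrt{14}}{86} \approx -127.93$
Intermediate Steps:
$M = 10$
$l = \sqrt{14} \approx 3.7417$
$s{\left(w \right)} = \frac{1}{10 + w}$ ($s{\left(w \right)} = \frac{1}{w + 10} = \frac{1}{10 + w}$)
$s{\left(l \right)} - \left(193 - 65\right) = \frac{1}{10 + \sqrt{14}} - \left(193 - 65\right) = \frac{1}{10 + \sqrt{14}} - 128 = -128 + \frac{1}{10 + \sqrt{14}}$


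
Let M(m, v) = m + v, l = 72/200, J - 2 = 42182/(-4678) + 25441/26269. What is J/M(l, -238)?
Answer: 9291164950/365033997731 ≈ 0.025453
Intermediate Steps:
J = -371646598/61443191 (J = 2 + (42182/(-4678) + 25441/26269) = 2 + (42182*(-1/4678) + 25441*(1/26269)) = 2 + (-21091/2339 + 25441/26269) = 2 - 494532980/61443191 = -371646598/61443191 ≈ -6.0486)
l = 9/25 (l = 72*(1/200) = 9/25 ≈ 0.36000)
J/M(l, -238) = -371646598/(61443191*(9/25 - 238)) = -371646598/(61443191*(-5941/25)) = -371646598/61443191*(-25/5941) = 9291164950/365033997731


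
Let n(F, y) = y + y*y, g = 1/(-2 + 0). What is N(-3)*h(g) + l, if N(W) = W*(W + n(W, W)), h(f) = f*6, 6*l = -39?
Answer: 41/2 ≈ 20.500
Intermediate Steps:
l = -13/2 (l = (⅙)*(-39) = -13/2 ≈ -6.5000)
g = -½ (g = 1/(-2) = -½ ≈ -0.50000)
n(F, y) = y + y²
h(f) = 6*f
N(W) = W*(W + W*(1 + W))
N(-3)*h(g) + l = ((-3)²*(2 - 3))*(6*(-½)) - 13/2 = (9*(-1))*(-3) - 13/2 = -9*(-3) - 13/2 = 27 - 13/2 = 41/2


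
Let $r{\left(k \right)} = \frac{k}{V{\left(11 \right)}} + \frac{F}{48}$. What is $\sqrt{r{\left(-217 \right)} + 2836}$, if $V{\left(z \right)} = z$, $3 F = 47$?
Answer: $\frac{\sqrt{49076423}}{132} \approx 53.072$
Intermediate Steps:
$F = \frac{47}{3}$ ($F = \frac{1}{3} \cdot 47 = \frac{47}{3} \approx 15.667$)
$r{\left(k \right)} = \frac{47}{144} + \frac{k}{11}$ ($r{\left(k \right)} = \frac{k}{11} + \frac{47}{3 \cdot 48} = k \frac{1}{11} + \frac{47}{3} \cdot \frac{1}{48} = \frac{k}{11} + \frac{47}{144} = \frac{47}{144} + \frac{k}{11}$)
$\sqrt{r{\left(-217 \right)} + 2836} = \sqrt{\left(\frac{47}{144} + \frac{1}{11} \left(-217\right)\right) + 2836} = \sqrt{\left(\frac{47}{144} - \frac{217}{11}\right) + 2836} = \sqrt{- \frac{30731}{1584} + 2836} = \sqrt{\frac{4461493}{1584}} = \frac{\sqrt{49076423}}{132}$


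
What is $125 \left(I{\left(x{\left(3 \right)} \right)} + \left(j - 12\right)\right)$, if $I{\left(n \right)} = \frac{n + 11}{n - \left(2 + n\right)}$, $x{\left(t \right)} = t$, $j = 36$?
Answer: $2125$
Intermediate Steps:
$I{\left(n \right)} = - \frac{11}{2} - \frac{n}{2}$ ($I{\left(n \right)} = \frac{11 + n}{-2} = \left(11 + n\right) \left(- \frac{1}{2}\right) = - \frac{11}{2} - \frac{n}{2}$)
$125 \left(I{\left(x{\left(3 \right)} \right)} + \left(j - 12\right)\right) = 125 \left(\left(- \frac{11}{2} - \frac{3}{2}\right) + \left(36 - 12\right)\right) = 125 \left(\left(- \frac{11}{2} - \frac{3}{2}\right) + \left(36 + \left(-26 + 14\right)\right)\right) = 125 \left(-7 + \left(36 - 12\right)\right) = 125 \left(-7 + 24\right) = 125 \cdot 17 = 2125$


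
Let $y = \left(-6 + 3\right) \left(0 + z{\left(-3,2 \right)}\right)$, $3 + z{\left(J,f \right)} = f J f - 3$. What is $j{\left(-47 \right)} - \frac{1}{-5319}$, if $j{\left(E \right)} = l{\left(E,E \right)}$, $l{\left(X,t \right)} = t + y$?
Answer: $\frac{37234}{5319} \approx 7.0002$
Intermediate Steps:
$z{\left(J,f \right)} = -6 + J f^{2}$ ($z{\left(J,f \right)} = -3 + \left(f J f - 3\right) = -3 + \left(J f f - 3\right) = -3 + \left(J f^{2} - 3\right) = -3 + \left(-3 + J f^{2}\right) = -6 + J f^{2}$)
$y = 54$ ($y = \left(-6 + 3\right) \left(0 - \left(6 + 3 \cdot 2^{2}\right)\right) = - 3 \left(0 - 18\right) = \left(-3\right) \left(-18\right) = 54$)
$l{\left(X,t \right)} = 54 + t$ ($l{\left(X,t \right)} = t + 54 = 54 + t$)
$j{\left(E \right)} = 54 + E$
$j{\left(-47 \right)} - \frac{1}{-5319} = \left(54 - 47\right) - \frac{1}{-5319} = 7 - - \frac{1}{5319} = 7 + \frac{1}{5319} = \frac{37234}{5319}$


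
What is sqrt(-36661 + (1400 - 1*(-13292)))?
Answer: 3*I*sqrt(2441) ≈ 148.22*I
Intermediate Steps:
sqrt(-36661 + (1400 - 1*(-13292))) = sqrt(-36661 + (1400 + 13292)) = sqrt(-36661 + 14692) = sqrt(-21969) = 3*I*sqrt(2441)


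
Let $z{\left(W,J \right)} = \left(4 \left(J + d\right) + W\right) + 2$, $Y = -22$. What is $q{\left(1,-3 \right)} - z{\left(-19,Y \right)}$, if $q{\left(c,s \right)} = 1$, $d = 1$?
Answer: $102$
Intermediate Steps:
$z{\left(W,J \right)} = 6 + W + 4 J$ ($z{\left(W,J \right)} = \left(4 \left(J + 1\right) + W\right) + 2 = \left(4 \left(1 + J\right) + W\right) + 2 = \left(\left(4 + 4 J\right) + W\right) + 2 = \left(4 + W + 4 J\right) + 2 = 6 + W + 4 J$)
$q{\left(1,-3 \right)} - z{\left(-19,Y \right)} = 1 - \left(6 - 19 + 4 \left(-22\right)\right) = 1 - \left(6 - 19 - 88\right) = 1 - -101 = 1 + 101 = 102$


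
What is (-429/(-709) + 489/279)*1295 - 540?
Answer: 165719900/65937 ≈ 2513.3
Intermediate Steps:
(-429/(-709) + 489/279)*1295 - 540 = (-429*(-1/709) + 489*(1/279))*1295 - 540 = (429/709 + 163/93)*1295 - 540 = (155464/65937)*1295 - 540 = 201325880/65937 - 540 = 165719900/65937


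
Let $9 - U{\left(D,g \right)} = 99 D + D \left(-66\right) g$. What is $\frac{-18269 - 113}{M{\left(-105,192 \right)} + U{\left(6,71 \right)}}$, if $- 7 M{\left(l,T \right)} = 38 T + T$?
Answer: $- \frac{128674}{185229} \approx -0.69468$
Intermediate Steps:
$U{\left(D,g \right)} = 9 - 99 D + 66 D g$ ($U{\left(D,g \right)} = 9 - \left(99 D + D \left(-66\right) g\right) = 9 - \left(99 D + - 66 D g\right) = 9 - \left(99 D - 66 D g\right) = 9 + \left(- 99 D + 66 D g\right) = 9 - 99 D + 66 D g$)
$M{\left(l,T \right)} = - \frac{39 T}{7}$ ($M{\left(l,T \right)} = - \frac{38 T + T}{7} = - \frac{39 T}{7}$)
$\frac{-18269 - 113}{M{\left(-105,192 \right)} + U{\left(6,71 \right)}} = \frac{-18269 - 113}{\left(- \frac{39}{7}\right) 192 + \left(9 - 594 + 66 \cdot 6 \cdot 71\right)} = - \frac{18382}{- \frac{7488}{7} + \left(9 - 594 + 28116\right)} = - \frac{18382}{- \frac{7488}{7} + 27531} = - \frac{18382}{\frac{185229}{7}} = \left(-18382\right) \frac{7}{185229} = - \frac{128674}{185229}$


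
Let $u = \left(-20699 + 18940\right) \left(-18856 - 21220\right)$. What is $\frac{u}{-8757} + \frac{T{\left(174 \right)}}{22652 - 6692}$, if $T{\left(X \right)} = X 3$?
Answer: $- \frac{26787491083}{3327660} \approx -8049.9$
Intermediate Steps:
$T{\left(X \right)} = 3 X$
$u = 70493684$ ($u = \left(-1759\right) \left(-40076\right) = 70493684$)
$\frac{u}{-8757} + \frac{T{\left(174 \right)}}{22652 - 6692} = \frac{70493684}{-8757} + \frac{3 \cdot 174}{22652 - 6692} = 70493684 \left(- \frac{1}{8757}\right) + \frac{522}{22652 - 6692} = - \frac{70493684}{8757} + \frac{522}{15960} = - \frac{70493684}{8757} + 522 \cdot \frac{1}{15960} = - \frac{70493684}{8757} + \frac{87}{2660} = - \frac{26787491083}{3327660}$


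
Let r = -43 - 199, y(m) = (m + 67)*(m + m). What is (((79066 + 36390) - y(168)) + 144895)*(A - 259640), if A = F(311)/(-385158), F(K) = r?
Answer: -9069769744131649/192579 ≈ -4.7096e+10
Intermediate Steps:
y(m) = 2*m*(67 + m) (y(m) = (67 + m)*(2*m) = 2*m*(67 + m))
r = -242
F(K) = -242
A = 121/192579 (A = -242/(-385158) = -242*(-1/385158) = 121/192579 ≈ 0.00062831)
(((79066 + 36390) - y(168)) + 144895)*(A - 259640) = (((79066 + 36390) - 2*168*(67 + 168)) + 144895)*(121/192579 - 259640) = ((115456 - 2*168*235) + 144895)*(-50001211439/192579) = ((115456 - 1*78960) + 144895)*(-50001211439/192579) = ((115456 - 78960) + 144895)*(-50001211439/192579) = (36496 + 144895)*(-50001211439/192579) = 181391*(-50001211439/192579) = -9069769744131649/192579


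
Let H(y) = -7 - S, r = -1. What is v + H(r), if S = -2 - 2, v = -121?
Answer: -124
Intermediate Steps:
S = -4
H(y) = -3 (H(y) = -7 - 1*(-4) = -7 + 4 = -3)
v + H(r) = -121 - 3 = -124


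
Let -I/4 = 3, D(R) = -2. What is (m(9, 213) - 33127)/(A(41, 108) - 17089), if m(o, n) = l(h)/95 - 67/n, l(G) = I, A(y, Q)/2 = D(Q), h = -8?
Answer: 670333766/345876855 ≈ 1.9381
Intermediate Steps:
A(y, Q) = -4 (A(y, Q) = 2*(-2) = -4)
I = -12 (I = -4*3 = -12)
l(G) = -12
m(o, n) = -12/95 - 67/n
(m(9, 213) - 33127)/(A(41, 108) - 17089) = ((-12/95 - 67/213) - 33127)/(-4 - 17089) = ((-12/95 - 67*1/213) - 33127)/(-17093) = ((-12/95 - 67/213) - 33127)*(-1/17093) = (-8921/20235 - 33127)*(-1/17093) = -670333766/20235*(-1/17093) = 670333766/345876855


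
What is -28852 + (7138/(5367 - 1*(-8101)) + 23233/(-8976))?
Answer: -872032891423/30222192 ≈ -28854.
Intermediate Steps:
-28852 + (7138/(5367 - 1*(-8101)) + 23233/(-8976)) = -28852 + (7138/(5367 + 8101) + 23233*(-1/8976)) = -28852 + (7138/13468 - 23233/8976) = -28852 + (7138*(1/13468) - 23233/8976) = -28852 + (3569/6734 - 23233/8976) = -28852 - 62207839/30222192 = -872032891423/30222192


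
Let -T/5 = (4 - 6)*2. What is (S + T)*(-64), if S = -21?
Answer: 64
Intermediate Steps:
T = 20 (T = -5*(4 - 6)*2 = -(-10)*2 = -5*(-4) = 20)
(S + T)*(-64) = (-21 + 20)*(-64) = -1*(-64) = 64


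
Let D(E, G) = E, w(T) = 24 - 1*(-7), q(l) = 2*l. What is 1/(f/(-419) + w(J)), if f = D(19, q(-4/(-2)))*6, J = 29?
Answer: 419/12875 ≈ 0.032544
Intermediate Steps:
w(T) = 31 (w(T) = 24 + 7 = 31)
f = 114 (f = 19*6 = 114)
1/(f/(-419) + w(J)) = 1/(114/(-419) + 31) = 1/(114*(-1/419) + 31) = 1/(-114/419 + 31) = 1/(12875/419) = 419/12875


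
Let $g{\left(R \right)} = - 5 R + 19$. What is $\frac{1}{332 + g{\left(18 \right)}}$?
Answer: $\frac{1}{261} \approx 0.0038314$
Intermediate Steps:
$g{\left(R \right)} = 19 - 5 R$
$\frac{1}{332 + g{\left(18 \right)}} = \frac{1}{332 + \left(19 - 90\right)} = \frac{1}{332 - 71} = \frac{1}{261}$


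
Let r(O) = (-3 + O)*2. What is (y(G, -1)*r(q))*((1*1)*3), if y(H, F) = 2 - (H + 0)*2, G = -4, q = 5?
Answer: 120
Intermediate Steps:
r(O) = -6 + 2*O
y(H, F) = 2 - 2*H (y(H, F) = 2 - H*2 = 2 - 2*H)
(y(G, -1)*r(q))*((1*1)*3) = ((2 - 2*(-4))*(-6 + 2*5))*((1*1)*3) = ((2 + 8)*(-6 + 10))*(1*3) = (10*4)*3 = 40*3 = 120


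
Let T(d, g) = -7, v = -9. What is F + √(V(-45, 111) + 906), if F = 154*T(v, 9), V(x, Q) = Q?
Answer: -1078 + 3*√113 ≈ -1046.1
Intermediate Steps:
F = -1078 (F = 154*(-7) = -1078)
F + √(V(-45, 111) + 906) = -1078 + √(111 + 906) = -1078 + √1017 = -1078 + 3*√113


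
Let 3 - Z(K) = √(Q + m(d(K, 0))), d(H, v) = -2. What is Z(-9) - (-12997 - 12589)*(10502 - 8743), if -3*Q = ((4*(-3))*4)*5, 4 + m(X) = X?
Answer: 45005777 - √74 ≈ 4.5006e+7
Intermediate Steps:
m(X) = -4 + X
Q = 80 (Q = -(4*(-3))*4*5/3 = -(-12*4)*5/3 = -(-16)*5 = -⅓*(-240) = 80)
Z(K) = 3 - √74 (Z(K) = 3 - √(80 + (-4 - 2)) = 3 - √(80 - 6) = 3 - √74)
Z(-9) - (-12997 - 12589)*(10502 - 8743) = (3 - √74) - (-12997 - 12589)*(10502 - 8743) = (3 - √74) - (-25586)*1759 = (3 - √74) - 1*(-45005774) = (3 - √74) + 45005774 = 45005777 - √74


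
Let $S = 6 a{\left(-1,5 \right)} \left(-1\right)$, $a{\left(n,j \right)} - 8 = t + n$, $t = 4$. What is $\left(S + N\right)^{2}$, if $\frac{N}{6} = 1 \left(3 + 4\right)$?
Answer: $576$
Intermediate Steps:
$a{\left(n,j \right)} = 12 + n$ ($a{\left(n,j \right)} = 8 + \left(4 + n\right) = 12 + n$)
$N = 42$ ($N = 6 \cdot 1 \left(3 + 4\right) = 6 \cdot 1 \cdot 7 = 6 \cdot 7 = 42$)
$S = -66$ ($S = 6 \left(12 - 1\right) \left(-1\right) = 6 \cdot 11 \left(-1\right) = 66 \left(-1\right) = -66$)
$\left(S + N\right)^{2} = \left(-66 + 42\right)^{2} = \left(-24\right)^{2} = 576$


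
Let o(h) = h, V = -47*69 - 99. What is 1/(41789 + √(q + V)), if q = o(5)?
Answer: 41789/1746323858 - I*√3337/1746323858 ≈ 2.393e-5 - 3.3079e-8*I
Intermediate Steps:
V = -3342 (V = -3243 - 99 = -3342)
q = 5
1/(41789 + √(q + V)) = 1/(41789 + √(5 - 3342)) = 1/(41789 + √(-3337)) = 1/(41789 + I*√3337)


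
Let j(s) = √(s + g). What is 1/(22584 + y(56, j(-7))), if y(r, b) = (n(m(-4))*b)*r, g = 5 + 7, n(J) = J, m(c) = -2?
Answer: 2823/63746792 + 7*√5/31873396 ≈ 4.4776e-5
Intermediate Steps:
g = 12
j(s) = √(12 + s) (j(s) = √(s + 12) = √(12 + s))
y(r, b) = -2*b*r (y(r, b) = (-2*b)*r = -2*b*r)
1/(22584 + y(56, j(-7))) = 1/(22584 - 2*√(12 - 7)*56) = 1/(22584 - 2*√5*56) = 1/(22584 - 112*√5)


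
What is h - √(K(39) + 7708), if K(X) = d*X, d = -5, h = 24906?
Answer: 24906 - √7513 ≈ 24819.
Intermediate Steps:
K(X) = -5*X
h - √(K(39) + 7708) = 24906 - √(-5*39 + 7708) = 24906 - √(-195 + 7708) = 24906 - √7513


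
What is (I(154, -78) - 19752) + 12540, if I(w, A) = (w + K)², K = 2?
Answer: 17124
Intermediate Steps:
I(w, A) = (2 + w)² (I(w, A) = (w + 2)² = (2 + w)²)
(I(154, -78) - 19752) + 12540 = ((2 + 154)² - 19752) + 12540 = (156² - 19752) + 12540 = (24336 - 19752) + 12540 = 4584 + 12540 = 17124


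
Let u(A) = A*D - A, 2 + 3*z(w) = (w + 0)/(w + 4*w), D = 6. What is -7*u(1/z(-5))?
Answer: 175/3 ≈ 58.333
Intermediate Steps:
z(w) = -⅗ (z(w) = -⅔ + ((w + 0)/(w + 4*w))/3 = -⅔ + (w/((5*w)))/3 = -⅔ + (w*(1/(5*w)))/3 = -⅔ + (⅓)*(⅕) = -⅔ + 1/15 = -⅗)
u(A) = 5*A (u(A) = A*6 - A = 6*A - A = 5*A)
-7*u(1/z(-5)) = -35/(-⅗) = -35*(-5)/3 = -7*(-25/3) = 175/3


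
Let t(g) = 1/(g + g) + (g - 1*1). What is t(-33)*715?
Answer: -145925/6 ≈ -24321.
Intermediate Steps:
t(g) = -1 + g + 1/(2*g) (t(g) = 1/(2*g) + (g - 1) = (1/(2*g))*1 + (-1 + g) = 1/(2*g) + (-1 + g) = -1 + g + 1/(2*g))
t(-33)*715 = (-1 - 33 + (½)/(-33))*715 = (-1 - 33 + (½)*(-1/33))*715 = (-1 - 33 - 1/66)*715 = -2245/66*715 = -145925/6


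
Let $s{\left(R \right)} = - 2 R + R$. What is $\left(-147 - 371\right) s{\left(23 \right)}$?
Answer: $11914$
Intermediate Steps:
$s{\left(R \right)} = - R$
$\left(-147 - 371\right) s{\left(23 \right)} = \left(-147 - 371\right) \left(\left(-1\right) 23\right) = \left(-518\right) \left(-23\right) = 11914$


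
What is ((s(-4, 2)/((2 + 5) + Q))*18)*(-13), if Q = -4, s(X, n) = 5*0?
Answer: 0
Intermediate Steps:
s(X, n) = 0
((s(-4, 2)/((2 + 5) + Q))*18)*(-13) = ((0/((2 + 5) - 4))*18)*(-13) = ((0/(7 - 4))*18)*(-13) = ((0/3)*18)*(-13) = ((0*(1/3))*18)*(-13) = (0*18)*(-13) = 0*(-13) = 0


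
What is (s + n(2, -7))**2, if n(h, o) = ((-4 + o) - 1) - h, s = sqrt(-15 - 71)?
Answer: (14 - I*sqrt(86))**2 ≈ 110.0 - 259.66*I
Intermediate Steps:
s = I*sqrt(86) (s = sqrt(-86) = I*sqrt(86) ≈ 9.2736*I)
n(h, o) = -5 + o - h (n(h, o) = (-5 + o) - h = -5 + o - h)
(s + n(2, -7))**2 = (I*sqrt(86) + (-5 - 7 - 1*2))**2 = (I*sqrt(86) + (-5 - 7 - 2))**2 = (I*sqrt(86) - 14)**2 = (-14 + I*sqrt(86))**2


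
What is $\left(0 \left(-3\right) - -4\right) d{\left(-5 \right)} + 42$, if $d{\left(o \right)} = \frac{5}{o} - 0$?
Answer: $38$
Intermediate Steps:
$d{\left(o \right)} = \frac{5}{o}$ ($d{\left(o \right)} = \frac{5}{o} + 0 = \frac{5}{o}$)
$\left(0 \left(-3\right) - -4\right) d{\left(-5 \right)} + 42 = \left(0 \left(-3\right) - -4\right) \frac{5}{-5} + 42 = \left(0 + 4\right) 5 \left(- \frac{1}{5}\right) + 42 = 4 \left(-1\right) + 42 = -4 + 42 = 38$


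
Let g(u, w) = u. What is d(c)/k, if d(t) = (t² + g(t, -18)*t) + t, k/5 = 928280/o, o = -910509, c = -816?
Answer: -151474098258/580175 ≈ -2.6108e+5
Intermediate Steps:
k = -4641400/910509 (k = 5*(928280/(-910509)) = 5*(928280*(-1/910509)) = 5*(-928280/910509) = -4641400/910509 ≈ -5.0976)
d(t) = t + 2*t² (d(t) = (t² + t*t) + t = (t² + t²) + t = 2*t² + t = t + 2*t²)
d(c)/k = (-816*(1 + 2*(-816)))/(-4641400/910509) = -816*(1 - 1632)*(-910509/4641400) = -816*(-1631)*(-910509/4641400) = 1330896*(-910509/4641400) = -151474098258/580175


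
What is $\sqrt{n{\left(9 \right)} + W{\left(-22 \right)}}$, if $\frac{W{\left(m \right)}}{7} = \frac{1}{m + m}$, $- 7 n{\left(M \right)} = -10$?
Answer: $\frac{\sqrt{30107}}{154} \approx 1.1267$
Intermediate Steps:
$n{\left(M \right)} = \frac{10}{7}$ ($n{\left(M \right)} = \left(- \frac{1}{7}\right) \left(-10\right) = \frac{10}{7}$)
$W{\left(m \right)} = \frac{7}{2 m}$ ($W{\left(m \right)} = \frac{7}{m + m} = \frac{7}{2 m}$)
$\sqrt{n{\left(9 \right)} + W{\left(-22 \right)}} = \sqrt{\frac{10}{7} + \frac{7}{2 \left(-22\right)}} = \sqrt{\frac{10}{7} + \frac{7}{2} \left(- \frac{1}{22}\right)} = \sqrt{\frac{10}{7} - \frac{7}{44}} = \sqrt{\frac{391}{308}} = \frac{\sqrt{30107}}{154}$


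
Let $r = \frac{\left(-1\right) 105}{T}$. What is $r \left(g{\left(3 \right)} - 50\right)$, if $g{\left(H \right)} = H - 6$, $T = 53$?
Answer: $105$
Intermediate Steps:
$g{\left(H \right)} = -6 + H$
$r = - \frac{105}{53}$ ($r = \frac{\left(-1\right) 105}{53} = \left(-105\right) \frac{1}{53} = - \frac{105}{53} \approx -1.9811$)
$r \left(g{\left(3 \right)} - 50\right) = - \frac{105 \left(\left(-6 + 3\right) - 50\right)}{53} = - \frac{105 \left(-3 - 50\right)}{53} = \left(- \frac{105}{53}\right) \left(-53\right) = 105$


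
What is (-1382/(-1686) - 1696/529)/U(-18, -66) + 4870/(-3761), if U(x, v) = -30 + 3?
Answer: -54635156201/45284580009 ≈ -1.2065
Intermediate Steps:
U(x, v) = -27
(-1382/(-1686) - 1696/529)/U(-18, -66) + 4870/(-3761) = (-1382/(-1686) - 1696/529)/(-27) + 4870/(-3761) = (-1382*(-1/1686) - 1696*1/529)*(-1/27) + 4870*(-1/3761) = (691/843 - 1696/529)*(-1/27) - 4870/3761 = -1064189/445947*(-1/27) - 4870/3761 = 1064189/12040569 - 4870/3761 = -54635156201/45284580009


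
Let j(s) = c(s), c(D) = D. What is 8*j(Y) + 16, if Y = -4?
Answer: -16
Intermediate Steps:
j(s) = s
8*j(Y) + 16 = 8*(-4) + 16 = -32 + 16 = -16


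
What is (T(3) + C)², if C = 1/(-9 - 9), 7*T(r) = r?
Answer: 2209/15876 ≈ 0.13914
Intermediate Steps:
T(r) = r/7
C = -1/18 (C = 1/(-18) = -1/18 ≈ -0.055556)
(T(3) + C)² = ((⅐)*3 - 1/18)² = (3/7 - 1/18)² = (47/126)² = 2209/15876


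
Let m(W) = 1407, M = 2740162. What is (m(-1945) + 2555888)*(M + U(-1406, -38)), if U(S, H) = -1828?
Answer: 7002727846530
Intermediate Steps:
(m(-1945) + 2555888)*(M + U(-1406, -38)) = (1407 + 2555888)*(2740162 - 1828) = 2557295*2738334 = 7002727846530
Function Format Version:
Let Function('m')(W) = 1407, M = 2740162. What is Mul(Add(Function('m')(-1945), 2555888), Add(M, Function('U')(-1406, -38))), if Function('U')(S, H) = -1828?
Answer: 7002727846530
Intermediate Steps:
Mul(Add(Function('m')(-1945), 2555888), Add(M, Function('U')(-1406, -38))) = Mul(Add(1407, 2555888), Add(2740162, -1828)) = Mul(2557295, 2738334) = 7002727846530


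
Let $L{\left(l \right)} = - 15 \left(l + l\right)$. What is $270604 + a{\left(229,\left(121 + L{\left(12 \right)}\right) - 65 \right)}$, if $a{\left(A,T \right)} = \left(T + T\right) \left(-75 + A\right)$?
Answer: $176972$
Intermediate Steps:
$L{\left(l \right)} = - 30 l$ ($L{\left(l \right)} = - 15 \cdot 2 l = - 30 l$)
$a{\left(A,T \right)} = 2 T \left(-75 + A\right)$
$270604 + a{\left(229,\left(121 + L{\left(12 \right)}\right) - 65 \right)} = 270604 + 2 \left(\left(121 - 360\right) - 65\right) \left(-75 + 229\right) = 270604 + 2 \left(\left(121 - 360\right) - 65\right) 154 = 270604 + 2 \left(-239 - 65\right) 154 = 270604 + 2 \left(-304\right) 154 = 270604 - 93632 = 176972$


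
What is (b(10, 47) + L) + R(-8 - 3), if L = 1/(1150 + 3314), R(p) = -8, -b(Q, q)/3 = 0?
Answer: -35711/4464 ≈ -7.9998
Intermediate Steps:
b(Q, q) = 0 (b(Q, q) = -3*0 = 0)
L = 1/4464 ≈ 0.00022401
(b(10, 47) + L) + R(-8 - 3) = (0 + 1/4464) - 8 = 1/4464 - 8 = -35711/4464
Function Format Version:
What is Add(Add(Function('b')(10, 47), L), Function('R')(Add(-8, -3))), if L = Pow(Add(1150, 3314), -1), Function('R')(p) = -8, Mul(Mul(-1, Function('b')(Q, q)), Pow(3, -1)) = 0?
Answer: Rational(-35711, 4464) ≈ -7.9998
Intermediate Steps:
Function('b')(Q, q) = 0 (Function('b')(Q, q) = Mul(-3, 0) = 0)
L = Rational(1, 4464) (L = Pow(4464, -1) = Rational(1, 4464) ≈ 0.00022401)
Add(Add(Function('b')(10, 47), L), Function('R')(Add(-8, -3))) = Add(Add(0, Rational(1, 4464)), -8) = Add(Rational(1, 4464), -8) = Rational(-35711, 4464)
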